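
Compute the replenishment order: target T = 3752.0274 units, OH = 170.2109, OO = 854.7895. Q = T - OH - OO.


Inventory position = OH + OO = 170.2109 + 854.7895 = 1025.0004
Q = 3752.0274 - 1025.0004 = 2727.0270

2727.0270 units


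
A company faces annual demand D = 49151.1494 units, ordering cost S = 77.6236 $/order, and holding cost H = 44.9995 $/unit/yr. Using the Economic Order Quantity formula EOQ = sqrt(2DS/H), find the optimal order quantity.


2*D*S = 2 * 49151.1494 * 77.6236 = 7630578.3211
2*D*S/H = 169570.2913
EOQ = sqrt(169570.2913) = 411.7891

411.7891 units


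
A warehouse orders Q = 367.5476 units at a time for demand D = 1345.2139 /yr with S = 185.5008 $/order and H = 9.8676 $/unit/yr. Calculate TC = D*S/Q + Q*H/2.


Ordering cost = D*S/Q = 678.9277
Holding cost = Q*H/2 = 1813.4063
TC = 678.9277 + 1813.4063 = 2492.3341

2492.3341 $/yr


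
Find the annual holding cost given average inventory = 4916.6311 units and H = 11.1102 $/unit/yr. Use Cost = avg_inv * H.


Cost = 4916.6311 * 11.1102 = 54624.7548

54624.7548 $/yr


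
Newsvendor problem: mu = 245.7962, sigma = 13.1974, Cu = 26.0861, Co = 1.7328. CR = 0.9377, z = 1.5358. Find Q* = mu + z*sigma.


CR = Cu/(Cu+Co) = 26.0861/(26.0861+1.7328) = 0.9377
z = 1.5358
Q* = 245.7962 + 1.5358 * 13.1974 = 266.0648

266.0648 units


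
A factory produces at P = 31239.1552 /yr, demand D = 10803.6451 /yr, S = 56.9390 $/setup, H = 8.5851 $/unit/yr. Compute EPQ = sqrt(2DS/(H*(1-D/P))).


1 - D/P = 1 - 0.3458 = 0.6542
H*(1-D/P) = 5.6161
2DS = 1230297.4967
EPQ = sqrt(219067.8168) = 468.0468

468.0468 units


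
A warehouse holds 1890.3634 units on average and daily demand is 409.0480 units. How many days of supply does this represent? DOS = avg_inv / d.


DOS = 1890.3634 / 409.0480 = 4.6214

4.6214 days


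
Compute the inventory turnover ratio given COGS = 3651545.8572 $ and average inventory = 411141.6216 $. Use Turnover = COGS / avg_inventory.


Turnover = 3651545.8572 / 411141.6216 = 8.8815

8.8815


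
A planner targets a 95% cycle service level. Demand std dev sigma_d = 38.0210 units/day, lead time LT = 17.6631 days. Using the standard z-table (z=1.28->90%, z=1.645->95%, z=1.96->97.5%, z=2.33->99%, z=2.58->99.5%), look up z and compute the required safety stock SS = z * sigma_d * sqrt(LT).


From the table, SL = 95% corresponds to z = 1.645
sqrt(LT) = sqrt(17.6631) = 4.2027
SS = 1.645 * 38.0210 * 4.2027 = 262.8590

262.8590 units


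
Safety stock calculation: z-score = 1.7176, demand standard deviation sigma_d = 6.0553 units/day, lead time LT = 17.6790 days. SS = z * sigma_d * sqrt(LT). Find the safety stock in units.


sqrt(LT) = sqrt(17.6790) = 4.2046
SS = 1.7176 * 6.0553 * 4.2046 = 43.7307

43.7307 units


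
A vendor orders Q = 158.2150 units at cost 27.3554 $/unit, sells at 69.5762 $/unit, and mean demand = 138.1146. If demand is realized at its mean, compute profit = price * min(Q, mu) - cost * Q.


Sales at mu = min(158.2150, 138.1146) = 138.1146
Revenue = 69.5762 * 138.1146 = 9609.4890
Total cost = 27.3554 * 158.2150 = 4328.0346
Profit = 9609.4890 - 4328.0346 = 5281.4544

5281.4544 $


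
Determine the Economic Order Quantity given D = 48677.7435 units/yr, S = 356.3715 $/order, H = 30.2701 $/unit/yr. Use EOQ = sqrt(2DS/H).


2*D*S = 2 * 48677.7435 * 356.3715 = 34694720.9354
2*D*S/H = 1146171.3353
EOQ = sqrt(1146171.3353) = 1070.5939

1070.5939 units


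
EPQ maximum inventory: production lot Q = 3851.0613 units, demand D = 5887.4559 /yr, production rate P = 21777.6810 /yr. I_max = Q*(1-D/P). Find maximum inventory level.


D/P = 0.2703
1 - D/P = 0.7297
I_max = 3851.0613 * 0.7297 = 2809.9517

2809.9517 units


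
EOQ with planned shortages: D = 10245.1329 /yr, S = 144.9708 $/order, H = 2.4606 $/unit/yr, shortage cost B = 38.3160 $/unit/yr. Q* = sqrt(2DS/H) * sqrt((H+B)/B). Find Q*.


sqrt(2DS/H) = 1098.7365
sqrt((H+B)/B) = 1.0316
Q* = 1098.7365 * 1.0316 = 1133.4673

1133.4673 units


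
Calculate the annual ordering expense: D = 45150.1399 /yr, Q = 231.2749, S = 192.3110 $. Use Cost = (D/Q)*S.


Number of orders = D/Q = 195.2228
Cost = 195.2228 * 192.3110 = 37543.4972

37543.4972 $/yr


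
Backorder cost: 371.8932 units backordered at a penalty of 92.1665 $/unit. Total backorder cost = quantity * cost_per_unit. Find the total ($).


Total = 371.8932 * 92.1665 = 34276.0946

34276.0946 $


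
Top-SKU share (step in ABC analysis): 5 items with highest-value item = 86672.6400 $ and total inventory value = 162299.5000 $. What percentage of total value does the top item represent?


Top item = 86672.6400
Total = 162299.5000
Percentage = 86672.6400 / 162299.5000 * 100 = 53.4029

53.4029%


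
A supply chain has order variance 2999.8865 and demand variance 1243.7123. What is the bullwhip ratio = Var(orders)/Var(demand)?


BW = 2999.8865 / 1243.7123 = 2.4120

2.4120


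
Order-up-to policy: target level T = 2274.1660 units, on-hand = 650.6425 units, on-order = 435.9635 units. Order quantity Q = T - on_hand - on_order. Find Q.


Inventory position = OH + OO = 650.6425 + 435.9635 = 1086.6060
Q = 2274.1660 - 1086.6060 = 1187.5600

1187.5600 units


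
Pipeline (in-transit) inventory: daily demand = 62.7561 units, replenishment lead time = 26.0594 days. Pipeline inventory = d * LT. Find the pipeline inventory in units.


Pipeline = 62.7561 * 26.0594 = 1635.3863

1635.3863 units


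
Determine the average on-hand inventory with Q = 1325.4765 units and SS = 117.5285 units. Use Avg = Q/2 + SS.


Q/2 = 662.7382
Avg = 662.7382 + 117.5285 = 780.2668

780.2668 units


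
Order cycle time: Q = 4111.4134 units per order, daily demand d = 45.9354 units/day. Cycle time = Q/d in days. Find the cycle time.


Cycle = 4111.4134 / 45.9354 = 89.5042

89.5042 days


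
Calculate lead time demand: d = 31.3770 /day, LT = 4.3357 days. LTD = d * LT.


LTD = 31.3770 * 4.3357 = 136.0413

136.0413 units


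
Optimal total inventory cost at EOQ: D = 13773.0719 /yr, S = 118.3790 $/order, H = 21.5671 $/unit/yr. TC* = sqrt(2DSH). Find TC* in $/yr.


2*D*S*H = 70327831.9540
TC* = sqrt(70327831.9540) = 8386.1691

8386.1691 $/yr


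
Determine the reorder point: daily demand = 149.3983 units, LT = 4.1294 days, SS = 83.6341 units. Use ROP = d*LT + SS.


d*LT = 149.3983 * 4.1294 = 616.9253
ROP = 616.9253 + 83.6341 = 700.5594

700.5594 units


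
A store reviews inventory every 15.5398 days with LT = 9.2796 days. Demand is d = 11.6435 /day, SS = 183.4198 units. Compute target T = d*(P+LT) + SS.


P + LT = 24.8194
d*(P+LT) = 11.6435 * 24.8194 = 288.9847
T = 288.9847 + 183.4198 = 472.4045

472.4045 units


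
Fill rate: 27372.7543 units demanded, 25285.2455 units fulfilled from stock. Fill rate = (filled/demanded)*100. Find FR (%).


FR = 25285.2455 / 27372.7543 * 100 = 92.3738

92.3738%


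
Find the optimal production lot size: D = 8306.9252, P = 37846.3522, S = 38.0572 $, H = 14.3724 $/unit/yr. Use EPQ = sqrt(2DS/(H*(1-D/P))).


1 - D/P = 1 - 0.2195 = 0.7805
H*(1-D/P) = 11.2178
2DS = 632276.6274
EPQ = sqrt(56363.7386) = 237.4105

237.4105 units


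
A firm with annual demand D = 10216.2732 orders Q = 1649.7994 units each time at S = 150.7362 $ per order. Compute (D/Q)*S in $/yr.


Number of orders = D/Q = 6.1924
Cost = 6.1924 * 150.7362 = 933.4239

933.4239 $/yr


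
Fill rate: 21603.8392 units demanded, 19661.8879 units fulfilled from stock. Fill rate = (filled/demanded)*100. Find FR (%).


FR = 19661.8879 / 21603.8392 * 100 = 91.0111

91.0111%


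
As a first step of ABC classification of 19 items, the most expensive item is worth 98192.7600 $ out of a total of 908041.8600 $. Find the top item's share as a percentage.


Top item = 98192.7600
Total = 908041.8600
Percentage = 98192.7600 / 908041.8600 * 100 = 10.8137

10.8137%


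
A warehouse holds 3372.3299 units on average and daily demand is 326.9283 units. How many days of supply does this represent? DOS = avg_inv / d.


DOS = 3372.3299 / 326.9283 = 10.3152

10.3152 days


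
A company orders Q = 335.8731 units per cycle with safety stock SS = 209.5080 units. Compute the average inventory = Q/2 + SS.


Q/2 = 167.9366
Avg = 167.9366 + 209.5080 = 377.4446

377.4446 units


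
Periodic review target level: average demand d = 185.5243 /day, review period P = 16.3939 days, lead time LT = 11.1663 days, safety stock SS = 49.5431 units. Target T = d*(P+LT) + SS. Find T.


P + LT = 27.5602
d*(P+LT) = 185.5243 * 27.5602 = 5113.0868
T = 5113.0868 + 49.5431 = 5162.6299

5162.6299 units


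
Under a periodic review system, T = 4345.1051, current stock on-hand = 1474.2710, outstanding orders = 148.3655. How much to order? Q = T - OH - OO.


Inventory position = OH + OO = 1474.2710 + 148.3655 = 1622.6365
Q = 4345.1051 - 1622.6365 = 2722.4686

2722.4686 units


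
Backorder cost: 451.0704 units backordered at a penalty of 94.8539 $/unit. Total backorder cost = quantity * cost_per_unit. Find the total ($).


Total = 451.0704 * 94.8539 = 42785.7866

42785.7866 $


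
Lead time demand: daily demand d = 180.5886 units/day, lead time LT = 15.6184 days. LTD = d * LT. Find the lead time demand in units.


LTD = 180.5886 * 15.6184 = 2820.5050

2820.5050 units


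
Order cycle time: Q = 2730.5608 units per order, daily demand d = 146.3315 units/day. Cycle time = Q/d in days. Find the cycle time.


Cycle = 2730.5608 / 146.3315 = 18.6601

18.6601 days


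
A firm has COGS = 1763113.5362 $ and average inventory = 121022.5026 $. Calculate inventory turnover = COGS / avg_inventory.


Turnover = 1763113.5362 / 121022.5026 = 14.5685

14.5685


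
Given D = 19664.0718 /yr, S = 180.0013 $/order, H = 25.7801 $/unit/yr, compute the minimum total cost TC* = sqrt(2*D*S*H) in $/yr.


2*D*S*H = 182500343.5165
TC* = sqrt(182500343.5165) = 13509.2688

13509.2688 $/yr


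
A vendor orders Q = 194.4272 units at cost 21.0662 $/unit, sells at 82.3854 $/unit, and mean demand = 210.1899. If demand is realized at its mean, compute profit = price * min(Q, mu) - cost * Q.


Sales at mu = min(194.4272, 210.1899) = 194.4272
Revenue = 82.3854 * 194.4272 = 16017.9626
Total cost = 21.0662 * 194.4272 = 4095.8423
Profit = 16017.9626 - 4095.8423 = 11922.1204

11922.1204 $


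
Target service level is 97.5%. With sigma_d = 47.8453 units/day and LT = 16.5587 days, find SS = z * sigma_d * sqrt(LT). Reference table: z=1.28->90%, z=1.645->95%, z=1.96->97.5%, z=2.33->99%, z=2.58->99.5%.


From the table, SL = 97.5% corresponds to z = 1.96
sqrt(LT) = sqrt(16.5587) = 4.0692
SS = 1.96 * 47.8453 * 4.0692 = 381.6001

381.6001 units


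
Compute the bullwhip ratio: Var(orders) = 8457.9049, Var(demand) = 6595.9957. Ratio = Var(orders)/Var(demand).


BW = 8457.9049 / 6595.9957 = 1.2823

1.2823


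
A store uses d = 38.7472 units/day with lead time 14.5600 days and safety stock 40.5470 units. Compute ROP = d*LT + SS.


d*LT = 38.7472 * 14.5600 = 564.1592
ROP = 564.1592 + 40.5470 = 604.7062

604.7062 units


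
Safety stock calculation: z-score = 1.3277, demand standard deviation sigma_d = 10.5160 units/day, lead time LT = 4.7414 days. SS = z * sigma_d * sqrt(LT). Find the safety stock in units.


sqrt(LT) = sqrt(4.7414) = 2.1775
SS = 1.3277 * 10.5160 * 2.1775 = 30.4021

30.4021 units


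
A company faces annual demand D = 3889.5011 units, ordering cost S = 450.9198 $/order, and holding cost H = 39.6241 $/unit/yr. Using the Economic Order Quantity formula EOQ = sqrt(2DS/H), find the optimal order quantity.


2*D*S = 2 * 3889.5011 * 450.9198 = 3507706.1162
2*D*S/H = 88524.5625
EOQ = sqrt(88524.5625) = 297.5308

297.5308 units


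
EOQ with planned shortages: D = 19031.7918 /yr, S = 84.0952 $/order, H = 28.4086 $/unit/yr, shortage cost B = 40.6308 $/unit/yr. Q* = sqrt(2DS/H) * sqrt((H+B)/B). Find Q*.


sqrt(2DS/H) = 335.6723
sqrt((H+B)/B) = 1.3035
Q* = 335.6723 * 1.3035 = 437.5587

437.5587 units


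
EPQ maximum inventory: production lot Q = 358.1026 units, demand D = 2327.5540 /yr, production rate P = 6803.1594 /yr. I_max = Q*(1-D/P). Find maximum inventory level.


D/P = 0.3421
1 - D/P = 0.6579
I_max = 358.1026 * 0.6579 = 235.5855

235.5855 units


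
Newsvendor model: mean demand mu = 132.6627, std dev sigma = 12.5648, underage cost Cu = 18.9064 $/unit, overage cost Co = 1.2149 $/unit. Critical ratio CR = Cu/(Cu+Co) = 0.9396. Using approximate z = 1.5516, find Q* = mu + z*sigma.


CR = Cu/(Cu+Co) = 18.9064/(18.9064+1.2149) = 0.9396
z = 1.5516
Q* = 132.6627 + 1.5516 * 12.5648 = 152.1582

152.1582 units


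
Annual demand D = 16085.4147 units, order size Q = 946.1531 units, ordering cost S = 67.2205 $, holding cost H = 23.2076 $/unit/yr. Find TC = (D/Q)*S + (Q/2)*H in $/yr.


Ordering cost = D*S/Q = 1142.8062
Holding cost = Q*H/2 = 10978.9713
TC = 1142.8062 + 10978.9713 = 12121.7775

12121.7775 $/yr


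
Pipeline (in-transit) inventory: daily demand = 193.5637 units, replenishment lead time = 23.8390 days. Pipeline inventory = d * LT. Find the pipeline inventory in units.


Pipeline = 193.5637 * 23.8390 = 4614.3650

4614.3650 units


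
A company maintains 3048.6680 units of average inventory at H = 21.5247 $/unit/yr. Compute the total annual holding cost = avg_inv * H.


Cost = 3048.6680 * 21.5247 = 65621.6641

65621.6641 $/yr


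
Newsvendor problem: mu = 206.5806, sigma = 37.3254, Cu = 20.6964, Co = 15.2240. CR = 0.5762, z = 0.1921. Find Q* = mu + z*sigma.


CR = Cu/(Cu+Co) = 20.6964/(20.6964+15.2240) = 0.5762
z = 0.1921
Q* = 206.5806 + 0.1921 * 37.3254 = 213.7508

213.7508 units


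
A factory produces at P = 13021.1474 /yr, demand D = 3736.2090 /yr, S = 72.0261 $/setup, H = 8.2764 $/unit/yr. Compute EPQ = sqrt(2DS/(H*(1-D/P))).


1 - D/P = 1 - 0.2869 = 0.7131
H*(1-D/P) = 5.9016
2DS = 538209.1261
EPQ = sqrt(91196.8450) = 301.9882

301.9882 units


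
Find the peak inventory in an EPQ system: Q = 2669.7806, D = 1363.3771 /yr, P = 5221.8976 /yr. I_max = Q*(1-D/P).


D/P = 0.2611
1 - D/P = 0.7389
I_max = 2669.7806 * 0.7389 = 1972.7317

1972.7317 units


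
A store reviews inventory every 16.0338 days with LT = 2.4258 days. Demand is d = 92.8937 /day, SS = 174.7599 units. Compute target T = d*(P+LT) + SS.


P + LT = 18.4596
d*(P+LT) = 92.8937 * 18.4596 = 1714.7805
T = 1714.7805 + 174.7599 = 1889.5404

1889.5404 units


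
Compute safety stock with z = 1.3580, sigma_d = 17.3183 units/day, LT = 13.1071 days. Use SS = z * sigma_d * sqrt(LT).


sqrt(LT) = sqrt(13.1071) = 3.6204
SS = 1.3580 * 17.3183 * 3.6204 = 85.1448

85.1448 units


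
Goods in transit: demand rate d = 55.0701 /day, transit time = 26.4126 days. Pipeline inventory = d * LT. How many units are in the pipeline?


Pipeline = 55.0701 * 26.4126 = 1454.5445

1454.5445 units


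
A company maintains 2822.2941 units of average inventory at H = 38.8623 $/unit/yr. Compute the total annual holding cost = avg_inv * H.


Cost = 2822.2941 * 38.8623 = 109680.8400

109680.8400 $/yr


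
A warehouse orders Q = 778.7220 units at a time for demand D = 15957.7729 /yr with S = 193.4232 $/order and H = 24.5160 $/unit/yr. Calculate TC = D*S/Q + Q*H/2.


Ordering cost = D*S/Q = 3963.6783
Holding cost = Q*H/2 = 9545.5743
TC = 3963.6783 + 9545.5743 = 13509.2526

13509.2526 $/yr


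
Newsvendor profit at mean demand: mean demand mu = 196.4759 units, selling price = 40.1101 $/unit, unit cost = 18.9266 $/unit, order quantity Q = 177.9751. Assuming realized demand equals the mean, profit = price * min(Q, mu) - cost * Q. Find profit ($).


Sales at mu = min(177.9751, 196.4759) = 177.9751
Revenue = 40.1101 * 177.9751 = 7138.5991
Total cost = 18.9266 * 177.9751 = 3368.4635
Profit = 7138.5991 - 3368.4635 = 3770.1355

3770.1355 $


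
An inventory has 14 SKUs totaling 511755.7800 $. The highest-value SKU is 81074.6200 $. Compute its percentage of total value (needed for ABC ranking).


Top item = 81074.6200
Total = 511755.7800
Percentage = 81074.6200 / 511755.7800 * 100 = 15.8424

15.8424%


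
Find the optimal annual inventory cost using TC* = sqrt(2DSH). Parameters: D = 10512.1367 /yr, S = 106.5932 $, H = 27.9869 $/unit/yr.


2*D*S*H = 62719890.5387
TC* = sqrt(62719890.5387) = 7919.5890

7919.5890 $/yr


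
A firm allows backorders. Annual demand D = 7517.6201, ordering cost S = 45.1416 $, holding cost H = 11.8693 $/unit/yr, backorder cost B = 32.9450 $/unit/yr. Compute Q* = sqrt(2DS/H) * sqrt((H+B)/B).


sqrt(2DS/H) = 239.1284
sqrt((H+B)/B) = 1.1663
Q* = 239.1284 * 1.1663 = 278.8975

278.8975 units


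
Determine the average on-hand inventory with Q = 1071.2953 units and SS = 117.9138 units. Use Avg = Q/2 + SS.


Q/2 = 535.6476
Avg = 535.6476 + 117.9138 = 653.5615

653.5615 units


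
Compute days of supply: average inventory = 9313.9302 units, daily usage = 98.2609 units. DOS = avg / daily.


DOS = 9313.9302 / 98.2609 = 94.7878

94.7878 days


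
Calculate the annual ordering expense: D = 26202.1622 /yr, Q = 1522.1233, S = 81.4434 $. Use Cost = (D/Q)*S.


Number of orders = D/Q = 17.2142
Cost = 17.2142 * 81.4434 = 1401.9844

1401.9844 $/yr


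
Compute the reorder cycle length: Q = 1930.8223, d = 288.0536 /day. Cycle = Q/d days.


Cycle = 1930.8223 / 288.0536 = 6.7030

6.7030 days


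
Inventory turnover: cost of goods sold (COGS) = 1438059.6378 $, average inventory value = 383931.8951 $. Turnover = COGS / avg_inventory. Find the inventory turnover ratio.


Turnover = 1438059.6378 / 383931.8951 = 3.7456

3.7456


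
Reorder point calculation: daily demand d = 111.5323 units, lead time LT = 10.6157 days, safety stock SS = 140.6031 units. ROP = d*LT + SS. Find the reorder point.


d*LT = 111.5323 * 10.6157 = 1183.9934
ROP = 1183.9934 + 140.6031 = 1324.5965

1324.5965 units


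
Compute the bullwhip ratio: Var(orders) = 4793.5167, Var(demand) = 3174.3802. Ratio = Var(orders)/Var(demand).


BW = 4793.5167 / 3174.3802 = 1.5101

1.5101


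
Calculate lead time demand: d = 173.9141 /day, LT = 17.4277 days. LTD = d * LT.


LTD = 173.9141 * 17.4277 = 3030.9228

3030.9228 units


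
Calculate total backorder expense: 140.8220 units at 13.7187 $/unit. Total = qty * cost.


Total = 140.8220 * 13.7187 = 1931.8948

1931.8948 $


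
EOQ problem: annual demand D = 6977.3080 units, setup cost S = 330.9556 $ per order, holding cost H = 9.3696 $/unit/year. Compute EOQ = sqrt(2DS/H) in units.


2*D*S = 2 * 6977.3080 * 330.9556 = 4618358.3110
2*D*S/H = 492908.8020
EOQ = sqrt(492908.8020) = 702.0746

702.0746 units


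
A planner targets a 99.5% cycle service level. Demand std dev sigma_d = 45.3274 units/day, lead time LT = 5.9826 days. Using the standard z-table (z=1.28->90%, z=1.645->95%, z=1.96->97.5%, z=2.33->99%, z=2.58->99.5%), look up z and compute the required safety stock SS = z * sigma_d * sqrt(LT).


From the table, SL = 99.5% corresponds to z = 2.58
sqrt(LT) = sqrt(5.9826) = 2.4459
SS = 2.58 * 45.3274 * 2.4459 = 286.0392

286.0392 units


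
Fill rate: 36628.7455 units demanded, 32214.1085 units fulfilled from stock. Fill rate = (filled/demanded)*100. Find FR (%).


FR = 32214.1085 / 36628.7455 * 100 = 87.9476

87.9476%


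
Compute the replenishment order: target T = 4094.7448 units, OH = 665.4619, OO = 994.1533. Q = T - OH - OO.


Inventory position = OH + OO = 665.4619 + 994.1533 = 1659.6152
Q = 4094.7448 - 1659.6152 = 2435.1296

2435.1296 units


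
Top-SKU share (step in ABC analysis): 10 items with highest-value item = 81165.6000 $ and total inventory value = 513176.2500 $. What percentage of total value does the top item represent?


Top item = 81165.6000
Total = 513176.2500
Percentage = 81165.6000 / 513176.2500 * 100 = 15.8163

15.8163%


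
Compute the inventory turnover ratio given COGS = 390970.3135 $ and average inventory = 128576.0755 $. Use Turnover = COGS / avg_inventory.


Turnover = 390970.3135 / 128576.0755 = 3.0408

3.0408


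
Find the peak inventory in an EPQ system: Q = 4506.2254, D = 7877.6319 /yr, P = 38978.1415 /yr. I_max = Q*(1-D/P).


D/P = 0.2021
1 - D/P = 0.7979
I_max = 4506.2254 * 0.7979 = 3595.5000

3595.5000 units


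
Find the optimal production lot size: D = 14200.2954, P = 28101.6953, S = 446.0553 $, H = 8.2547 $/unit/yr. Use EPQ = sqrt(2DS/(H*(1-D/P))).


1 - D/P = 1 - 0.5053 = 0.4947
H*(1-D/P) = 4.0835
2DS = 12668234.0495
EPQ = sqrt(3102335.5382) = 1761.3448

1761.3448 units


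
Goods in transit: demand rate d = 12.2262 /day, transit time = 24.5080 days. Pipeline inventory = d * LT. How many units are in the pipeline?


Pipeline = 12.2262 * 24.5080 = 299.6397

299.6397 units


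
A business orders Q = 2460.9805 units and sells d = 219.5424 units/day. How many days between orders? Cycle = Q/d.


Cycle = 2460.9805 / 219.5424 = 11.2096

11.2096 days


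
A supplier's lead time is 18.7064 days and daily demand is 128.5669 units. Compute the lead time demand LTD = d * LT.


LTD = 128.5669 * 18.7064 = 2405.0239

2405.0239 units


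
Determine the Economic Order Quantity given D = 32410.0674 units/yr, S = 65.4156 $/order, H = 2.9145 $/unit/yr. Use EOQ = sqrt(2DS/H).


2*D*S = 2 * 32410.0674 * 65.4156 = 4240248.0100
2*D*S/H = 1454880.0858
EOQ = sqrt(1454880.0858) = 1206.1841

1206.1841 units


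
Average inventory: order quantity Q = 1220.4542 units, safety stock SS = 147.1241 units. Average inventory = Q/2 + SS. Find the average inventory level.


Q/2 = 610.2271
Avg = 610.2271 + 147.1241 = 757.3512

757.3512 units


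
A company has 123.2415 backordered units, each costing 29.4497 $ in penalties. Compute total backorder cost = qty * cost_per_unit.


Total = 123.2415 * 29.4497 = 3629.4252

3629.4252 $


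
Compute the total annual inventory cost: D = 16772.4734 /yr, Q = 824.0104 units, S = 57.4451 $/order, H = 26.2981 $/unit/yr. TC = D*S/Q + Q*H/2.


Ordering cost = D*S/Q = 1169.2770
Holding cost = Q*H/2 = 10834.9540
TC = 1169.2770 + 10834.9540 = 12004.2310

12004.2310 $/yr


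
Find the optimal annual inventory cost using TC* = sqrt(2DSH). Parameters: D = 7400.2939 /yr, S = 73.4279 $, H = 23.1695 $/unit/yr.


2*D*S*H = 25180058.4069
TC* = sqrt(25180058.4069) = 5017.9735

5017.9735 $/yr


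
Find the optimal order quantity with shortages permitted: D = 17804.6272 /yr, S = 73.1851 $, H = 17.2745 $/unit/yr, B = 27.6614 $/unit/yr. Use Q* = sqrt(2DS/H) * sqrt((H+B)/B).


sqrt(2DS/H) = 388.4097
sqrt((H+B)/B) = 1.2746
Q* = 388.4097 * 1.2746 = 495.0507

495.0507 units


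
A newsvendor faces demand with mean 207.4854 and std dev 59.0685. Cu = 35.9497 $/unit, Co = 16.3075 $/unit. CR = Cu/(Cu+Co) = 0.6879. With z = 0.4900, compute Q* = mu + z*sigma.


CR = Cu/(Cu+Co) = 35.9497/(35.9497+16.3075) = 0.6879
z = 0.4900
Q* = 207.4854 + 0.4900 * 59.0685 = 236.4290

236.4290 units


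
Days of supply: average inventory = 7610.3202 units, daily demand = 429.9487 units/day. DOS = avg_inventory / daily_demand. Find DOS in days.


DOS = 7610.3202 / 429.9487 = 17.7005

17.7005 days


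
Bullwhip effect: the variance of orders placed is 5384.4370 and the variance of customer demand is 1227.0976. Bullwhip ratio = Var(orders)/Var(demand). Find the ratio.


BW = 5384.4370 / 1227.0976 = 4.3879

4.3879


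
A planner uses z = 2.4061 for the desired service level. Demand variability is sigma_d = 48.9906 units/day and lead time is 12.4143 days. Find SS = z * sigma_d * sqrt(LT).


sqrt(LT) = sqrt(12.4143) = 3.5234
SS = 2.4061 * 48.9906 * 3.5234 = 415.3245

415.3245 units


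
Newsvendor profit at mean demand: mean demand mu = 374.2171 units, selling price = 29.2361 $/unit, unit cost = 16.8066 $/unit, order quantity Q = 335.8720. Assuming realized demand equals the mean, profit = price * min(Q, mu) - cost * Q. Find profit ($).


Sales at mu = min(335.8720, 374.2171) = 335.8720
Revenue = 29.2361 * 335.8720 = 9819.5874
Total cost = 16.8066 * 335.8720 = 5644.8664
Profit = 9819.5874 - 5644.8664 = 4174.7210

4174.7210 $


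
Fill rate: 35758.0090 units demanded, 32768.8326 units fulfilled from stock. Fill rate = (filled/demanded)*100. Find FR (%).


FR = 32768.8326 / 35758.0090 * 100 = 91.6405

91.6405%


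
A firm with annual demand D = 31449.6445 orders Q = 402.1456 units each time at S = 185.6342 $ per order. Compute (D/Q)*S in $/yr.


Number of orders = D/Q = 78.2046
Cost = 78.2046 * 185.6342 = 14517.4524

14517.4524 $/yr


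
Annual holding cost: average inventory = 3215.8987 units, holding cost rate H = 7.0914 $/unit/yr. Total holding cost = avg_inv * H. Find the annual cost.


Cost = 3215.8987 * 7.0914 = 22805.2240

22805.2240 $/yr


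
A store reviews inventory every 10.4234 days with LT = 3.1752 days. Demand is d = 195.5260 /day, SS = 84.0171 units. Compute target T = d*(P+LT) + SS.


P + LT = 13.5986
d*(P+LT) = 195.5260 * 13.5986 = 2658.8799
T = 2658.8799 + 84.0171 = 2742.8970

2742.8970 units


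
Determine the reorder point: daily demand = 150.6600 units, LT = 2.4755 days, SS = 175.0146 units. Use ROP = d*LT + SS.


d*LT = 150.6600 * 2.4755 = 372.9588
ROP = 372.9588 + 175.0146 = 547.9734

547.9734 units


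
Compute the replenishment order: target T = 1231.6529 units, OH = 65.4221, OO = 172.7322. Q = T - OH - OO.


Inventory position = OH + OO = 65.4221 + 172.7322 = 238.1543
Q = 1231.6529 - 238.1543 = 993.4986

993.4986 units


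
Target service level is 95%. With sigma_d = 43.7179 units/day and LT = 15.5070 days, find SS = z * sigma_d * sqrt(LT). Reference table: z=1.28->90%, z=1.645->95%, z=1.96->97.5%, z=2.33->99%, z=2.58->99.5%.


From the table, SL = 95% corresponds to z = 1.645
sqrt(LT) = sqrt(15.5070) = 3.9379
SS = 1.645 * 43.7179 * 3.9379 = 283.1973

283.1973 units


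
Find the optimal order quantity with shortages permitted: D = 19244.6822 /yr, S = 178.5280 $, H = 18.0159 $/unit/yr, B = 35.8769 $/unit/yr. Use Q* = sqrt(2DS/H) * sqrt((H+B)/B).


sqrt(2DS/H) = 617.5833
sqrt((H+B)/B) = 1.2256
Q* = 617.5833 * 1.2256 = 756.9261

756.9261 units


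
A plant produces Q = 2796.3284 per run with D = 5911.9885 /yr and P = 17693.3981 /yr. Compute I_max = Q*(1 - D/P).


D/P = 0.3341
1 - D/P = 0.6659
I_max = 2796.3284 * 0.6659 = 1861.9764

1861.9764 units


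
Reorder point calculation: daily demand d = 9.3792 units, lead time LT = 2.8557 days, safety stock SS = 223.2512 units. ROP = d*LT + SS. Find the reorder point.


d*LT = 9.3792 * 2.8557 = 26.7842
ROP = 26.7842 + 223.2512 = 250.0354

250.0354 units


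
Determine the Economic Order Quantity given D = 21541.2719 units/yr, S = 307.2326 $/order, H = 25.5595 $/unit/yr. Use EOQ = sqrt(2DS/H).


2*D*S = 2 * 21541.2719 * 307.2326 = 13236361.9463
2*D*S/H = 517864.6666
EOQ = sqrt(517864.6666) = 719.6281

719.6281 units


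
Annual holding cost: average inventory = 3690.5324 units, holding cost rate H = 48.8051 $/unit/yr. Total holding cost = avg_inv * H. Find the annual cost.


Cost = 3690.5324 * 48.8051 = 180116.8028

180116.8028 $/yr


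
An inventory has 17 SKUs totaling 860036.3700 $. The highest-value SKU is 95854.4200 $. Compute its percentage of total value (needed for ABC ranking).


Top item = 95854.4200
Total = 860036.3700
Percentage = 95854.4200 / 860036.3700 * 100 = 11.1454

11.1454%


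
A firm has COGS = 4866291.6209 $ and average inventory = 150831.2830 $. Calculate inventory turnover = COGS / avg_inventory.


Turnover = 4866291.6209 / 150831.2830 = 32.2631

32.2631


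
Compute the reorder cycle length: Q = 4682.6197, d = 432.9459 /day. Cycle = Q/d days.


Cycle = 4682.6197 / 432.9459 = 10.8157

10.8157 days


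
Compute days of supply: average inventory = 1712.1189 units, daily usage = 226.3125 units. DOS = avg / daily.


DOS = 1712.1189 / 226.3125 = 7.5653

7.5653 days


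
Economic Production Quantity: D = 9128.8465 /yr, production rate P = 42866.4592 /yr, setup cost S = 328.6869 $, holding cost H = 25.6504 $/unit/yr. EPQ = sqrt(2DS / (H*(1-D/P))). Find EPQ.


1 - D/P = 1 - 0.2130 = 0.7870
H*(1-D/P) = 20.1879
2DS = 6001064.5133
EPQ = sqrt(297260.6460) = 545.2161

545.2161 units


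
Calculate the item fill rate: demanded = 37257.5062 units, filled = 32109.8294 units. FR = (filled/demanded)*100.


FR = 32109.8294 / 37257.5062 * 100 = 86.1835

86.1835%


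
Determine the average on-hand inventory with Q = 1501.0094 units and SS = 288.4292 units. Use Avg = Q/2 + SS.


Q/2 = 750.5047
Avg = 750.5047 + 288.4292 = 1038.9339

1038.9339 units


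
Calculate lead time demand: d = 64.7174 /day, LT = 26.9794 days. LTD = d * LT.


LTD = 64.7174 * 26.9794 = 1746.0366

1746.0366 units


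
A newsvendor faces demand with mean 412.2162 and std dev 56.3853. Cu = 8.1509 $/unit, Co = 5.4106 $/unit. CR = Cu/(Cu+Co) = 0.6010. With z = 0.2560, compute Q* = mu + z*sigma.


CR = Cu/(Cu+Co) = 8.1509/(8.1509+5.4106) = 0.6010
z = 0.2560
Q* = 412.2162 + 0.2560 * 56.3853 = 426.6508

426.6508 units


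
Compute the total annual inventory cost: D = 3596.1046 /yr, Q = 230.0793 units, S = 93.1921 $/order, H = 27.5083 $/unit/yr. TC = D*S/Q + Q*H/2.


Ordering cost = D*S/Q = 1456.5784
Holding cost = Q*H/2 = 3164.5452
TC = 1456.5784 + 3164.5452 = 4621.1236

4621.1236 $/yr


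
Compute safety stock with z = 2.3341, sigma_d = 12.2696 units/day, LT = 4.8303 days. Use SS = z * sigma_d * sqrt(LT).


sqrt(LT) = sqrt(4.8303) = 2.1978
SS = 2.3341 * 12.2696 * 2.1978 = 62.9415

62.9415 units


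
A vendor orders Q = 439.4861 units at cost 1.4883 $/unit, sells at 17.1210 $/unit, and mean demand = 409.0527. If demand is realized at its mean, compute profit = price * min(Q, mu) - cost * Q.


Sales at mu = min(439.4861, 409.0527) = 409.0527
Revenue = 17.1210 * 409.0527 = 7003.3913
Total cost = 1.4883 * 439.4861 = 654.0872
Profit = 7003.3913 - 654.0872 = 6349.3041

6349.3041 $


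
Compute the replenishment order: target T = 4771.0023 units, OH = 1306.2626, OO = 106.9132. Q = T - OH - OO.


Inventory position = OH + OO = 1306.2626 + 106.9132 = 1413.1758
Q = 4771.0023 - 1413.1758 = 3357.8265

3357.8265 units


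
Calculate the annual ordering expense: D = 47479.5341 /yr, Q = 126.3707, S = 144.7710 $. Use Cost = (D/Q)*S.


Number of orders = D/Q = 375.7163
Cost = 375.7163 * 144.7710 = 54392.8271

54392.8271 $/yr


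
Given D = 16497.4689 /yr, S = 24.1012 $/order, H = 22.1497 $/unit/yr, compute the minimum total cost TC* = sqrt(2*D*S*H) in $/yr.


2*D*S*H = 17613831.1619
TC* = sqrt(17613831.1619) = 4196.8835

4196.8835 $/yr


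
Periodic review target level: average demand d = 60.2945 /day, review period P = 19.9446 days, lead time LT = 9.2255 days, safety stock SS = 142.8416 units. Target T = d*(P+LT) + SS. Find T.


P + LT = 29.1701
d*(P+LT) = 60.2945 * 29.1701 = 1758.7966
T = 1758.7966 + 142.8416 = 1901.6382

1901.6382 units


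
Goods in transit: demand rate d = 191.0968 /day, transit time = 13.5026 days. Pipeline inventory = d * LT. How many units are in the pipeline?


Pipeline = 191.0968 * 13.5026 = 2580.3037

2580.3037 units


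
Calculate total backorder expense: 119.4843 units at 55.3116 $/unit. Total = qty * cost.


Total = 119.4843 * 55.3116 = 6608.8678

6608.8678 $


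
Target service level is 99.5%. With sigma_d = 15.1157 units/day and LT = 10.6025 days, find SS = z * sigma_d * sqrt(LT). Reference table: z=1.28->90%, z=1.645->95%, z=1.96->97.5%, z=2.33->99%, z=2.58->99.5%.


From the table, SL = 99.5% corresponds to z = 2.58
sqrt(LT) = sqrt(10.6025) = 3.2561
SS = 2.58 * 15.1157 * 3.2561 = 126.9849

126.9849 units


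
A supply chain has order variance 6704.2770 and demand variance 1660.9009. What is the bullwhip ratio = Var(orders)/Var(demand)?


BW = 6704.2770 / 1660.9009 = 4.0365

4.0365


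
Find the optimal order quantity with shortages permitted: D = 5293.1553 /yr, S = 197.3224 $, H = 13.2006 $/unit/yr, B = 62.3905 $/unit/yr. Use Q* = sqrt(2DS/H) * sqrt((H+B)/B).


sqrt(2DS/H) = 397.7990
sqrt((H+B)/B) = 1.1007
Q* = 397.7990 * 1.1007 = 437.8645

437.8645 units


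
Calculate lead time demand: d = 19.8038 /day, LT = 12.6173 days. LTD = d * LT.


LTD = 19.8038 * 12.6173 = 249.8705

249.8705 units


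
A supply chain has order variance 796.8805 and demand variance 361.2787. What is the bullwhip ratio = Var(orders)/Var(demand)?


BW = 796.8805 / 361.2787 = 2.2057

2.2057


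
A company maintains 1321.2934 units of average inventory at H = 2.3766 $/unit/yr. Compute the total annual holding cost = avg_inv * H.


Cost = 1321.2934 * 2.3766 = 3140.1859

3140.1859 $/yr


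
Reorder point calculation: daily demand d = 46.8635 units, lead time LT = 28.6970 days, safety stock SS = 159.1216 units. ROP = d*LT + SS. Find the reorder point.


d*LT = 46.8635 * 28.6970 = 1344.8419
ROP = 1344.8419 + 159.1216 = 1503.9635

1503.9635 units


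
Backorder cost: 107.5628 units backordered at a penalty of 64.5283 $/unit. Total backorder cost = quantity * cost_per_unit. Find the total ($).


Total = 107.5628 * 64.5283 = 6940.8446

6940.8446 $


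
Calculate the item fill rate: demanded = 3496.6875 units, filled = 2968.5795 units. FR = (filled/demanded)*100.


FR = 2968.5795 / 3496.6875 * 100 = 84.8969

84.8969%


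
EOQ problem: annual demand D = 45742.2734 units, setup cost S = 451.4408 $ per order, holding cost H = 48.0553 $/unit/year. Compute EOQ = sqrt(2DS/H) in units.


2*D*S = 2 * 45742.2734 * 451.4408 = 41299856.9950
2*D*S/H = 859423.5598
EOQ = sqrt(859423.5598) = 927.0510

927.0510 units


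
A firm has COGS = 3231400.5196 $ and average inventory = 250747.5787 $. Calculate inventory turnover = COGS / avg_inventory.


Turnover = 3231400.5196 / 250747.5787 = 12.8871

12.8871


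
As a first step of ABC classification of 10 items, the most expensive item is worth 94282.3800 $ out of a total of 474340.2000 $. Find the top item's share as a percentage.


Top item = 94282.3800
Total = 474340.2000
Percentage = 94282.3800 / 474340.2000 * 100 = 19.8765

19.8765%


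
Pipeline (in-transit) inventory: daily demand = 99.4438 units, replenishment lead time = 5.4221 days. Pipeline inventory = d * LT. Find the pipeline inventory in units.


Pipeline = 99.4438 * 5.4221 = 539.1942

539.1942 units


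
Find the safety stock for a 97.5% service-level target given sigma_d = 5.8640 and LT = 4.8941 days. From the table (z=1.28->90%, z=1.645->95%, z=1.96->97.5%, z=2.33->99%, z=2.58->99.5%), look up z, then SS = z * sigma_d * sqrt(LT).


From the table, SL = 97.5% corresponds to z = 1.96
sqrt(LT) = sqrt(4.8941) = 2.2123
SS = 1.96 * 5.8640 * 2.2123 = 25.4265

25.4265 units


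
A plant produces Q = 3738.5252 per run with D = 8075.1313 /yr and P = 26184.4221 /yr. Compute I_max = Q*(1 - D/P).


D/P = 0.3084
1 - D/P = 0.6916
I_max = 3738.5252 * 0.6916 = 2585.5847

2585.5847 units


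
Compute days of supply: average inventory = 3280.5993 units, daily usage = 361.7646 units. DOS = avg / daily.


DOS = 3280.5993 / 361.7646 = 9.0683

9.0683 days


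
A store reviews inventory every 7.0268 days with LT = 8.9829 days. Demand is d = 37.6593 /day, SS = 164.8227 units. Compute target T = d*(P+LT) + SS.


P + LT = 16.0097
d*(P+LT) = 37.6593 * 16.0097 = 602.9141
T = 602.9141 + 164.8227 = 767.7368

767.7368 units


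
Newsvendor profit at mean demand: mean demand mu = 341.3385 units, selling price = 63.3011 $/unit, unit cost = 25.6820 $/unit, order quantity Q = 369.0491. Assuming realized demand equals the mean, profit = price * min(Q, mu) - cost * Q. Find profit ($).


Sales at mu = min(369.0491, 341.3385) = 341.3385
Revenue = 63.3011 * 341.3385 = 21607.1025
Total cost = 25.6820 * 369.0491 = 9477.9190
Profit = 21607.1025 - 9477.9190 = 12129.1835

12129.1835 $


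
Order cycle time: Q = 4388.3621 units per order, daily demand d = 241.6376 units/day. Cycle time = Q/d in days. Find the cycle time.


Cycle = 4388.3621 / 241.6376 = 18.1609

18.1609 days


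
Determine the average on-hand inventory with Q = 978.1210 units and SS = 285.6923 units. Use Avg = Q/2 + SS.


Q/2 = 489.0605
Avg = 489.0605 + 285.6923 = 774.7528

774.7528 units


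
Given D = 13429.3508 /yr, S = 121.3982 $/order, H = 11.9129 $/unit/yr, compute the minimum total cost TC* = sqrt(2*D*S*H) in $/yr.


2*D*S*H = 38843178.2546
TC* = sqrt(38843178.2546) = 6232.4296

6232.4296 $/yr


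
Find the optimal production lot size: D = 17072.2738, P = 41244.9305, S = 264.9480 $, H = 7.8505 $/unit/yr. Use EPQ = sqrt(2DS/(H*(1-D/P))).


1 - D/P = 1 - 0.4139 = 0.5861
H*(1-D/P) = 4.6010
2DS = 9046529.5975
EPQ = sqrt(1966214.4450) = 1402.2177

1402.2177 units


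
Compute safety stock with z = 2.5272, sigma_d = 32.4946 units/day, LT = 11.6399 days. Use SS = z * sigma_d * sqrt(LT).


sqrt(LT) = sqrt(11.6399) = 3.4117
SS = 2.5272 * 32.4946 * 3.4117 = 280.1725

280.1725 units


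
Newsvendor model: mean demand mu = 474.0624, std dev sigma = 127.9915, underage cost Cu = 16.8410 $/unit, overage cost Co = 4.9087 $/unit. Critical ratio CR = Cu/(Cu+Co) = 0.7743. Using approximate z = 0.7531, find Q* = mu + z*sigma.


CR = Cu/(Cu+Co) = 16.8410/(16.8410+4.9087) = 0.7743
z = 0.7531
Q* = 474.0624 + 0.7531 * 127.9915 = 570.4528

570.4528 units


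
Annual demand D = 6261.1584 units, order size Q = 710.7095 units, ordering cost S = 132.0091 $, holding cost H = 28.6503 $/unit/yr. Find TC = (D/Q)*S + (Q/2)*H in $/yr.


Ordering cost = D*S/Q = 1162.9645
Holding cost = Q*H/2 = 10181.0202
TC = 1162.9645 + 10181.0202 = 11343.9846

11343.9846 $/yr


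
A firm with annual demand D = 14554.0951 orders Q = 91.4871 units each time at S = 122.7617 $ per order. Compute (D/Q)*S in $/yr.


Number of orders = D/Q = 159.0836
Cost = 159.0836 * 122.7617 = 19529.3703

19529.3703 $/yr


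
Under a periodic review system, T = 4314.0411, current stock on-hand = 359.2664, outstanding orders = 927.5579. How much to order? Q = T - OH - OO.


Inventory position = OH + OO = 359.2664 + 927.5579 = 1286.8243
Q = 4314.0411 - 1286.8243 = 3027.2168

3027.2168 units


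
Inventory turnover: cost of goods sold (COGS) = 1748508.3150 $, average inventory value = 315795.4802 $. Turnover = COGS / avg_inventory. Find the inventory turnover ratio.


Turnover = 1748508.3150 / 315795.4802 = 5.5368

5.5368


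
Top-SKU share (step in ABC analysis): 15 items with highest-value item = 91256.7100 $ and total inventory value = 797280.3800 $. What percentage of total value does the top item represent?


Top item = 91256.7100
Total = 797280.3800
Percentage = 91256.7100 / 797280.3800 * 100 = 11.4460

11.4460%


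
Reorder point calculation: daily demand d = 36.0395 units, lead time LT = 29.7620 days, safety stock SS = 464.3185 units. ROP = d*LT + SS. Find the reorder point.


d*LT = 36.0395 * 29.7620 = 1072.6076
ROP = 1072.6076 + 464.3185 = 1536.9261

1536.9261 units


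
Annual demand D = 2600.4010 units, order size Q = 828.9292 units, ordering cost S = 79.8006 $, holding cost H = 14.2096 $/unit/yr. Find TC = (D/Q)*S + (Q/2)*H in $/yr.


Ordering cost = D*S/Q = 250.3393
Holding cost = Q*H/2 = 5889.3762
TC = 250.3393 + 5889.3762 = 6139.7155

6139.7155 $/yr


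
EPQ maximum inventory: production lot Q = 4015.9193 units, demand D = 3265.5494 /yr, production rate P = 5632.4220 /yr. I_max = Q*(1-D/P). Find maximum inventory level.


D/P = 0.5798
1 - D/P = 0.4202
I_max = 4015.9193 * 0.4202 = 1687.5812

1687.5812 units


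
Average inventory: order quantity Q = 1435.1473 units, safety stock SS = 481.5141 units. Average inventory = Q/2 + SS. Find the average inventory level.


Q/2 = 717.5737
Avg = 717.5737 + 481.5141 = 1199.0878

1199.0878 units


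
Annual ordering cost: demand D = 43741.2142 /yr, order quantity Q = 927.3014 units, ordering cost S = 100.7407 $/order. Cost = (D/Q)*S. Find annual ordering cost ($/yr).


Number of orders = D/Q = 47.1704
Cost = 47.1704 * 100.7407 = 4751.9831

4751.9831 $/yr
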